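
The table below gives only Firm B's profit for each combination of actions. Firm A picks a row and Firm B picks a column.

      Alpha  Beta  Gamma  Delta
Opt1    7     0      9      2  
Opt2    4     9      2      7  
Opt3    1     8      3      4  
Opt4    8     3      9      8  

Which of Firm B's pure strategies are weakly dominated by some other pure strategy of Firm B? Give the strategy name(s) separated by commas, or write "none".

Nothing dominates Alpha: Beta at Opt1 (7>0); Gamma at Opt2 (4>2); Delta at Opt1 (7>2).
Beta: no other strategy beats it everywhere (Alpha at Opt2 (9>4); Gamma at Opt2 (9>2); Delta at Opt2 (9>7)).
Nothing dominates Gamma: Alpha at Opt1 (9>7); Beta at Opt1 (9>0); Delta at Opt1 (9>2).
Delta: no other strategy beats it everywhere (Alpha at Opt2 (7>4); Beta at Opt1 (2>0); Gamma at Opt2 (7>2)).

none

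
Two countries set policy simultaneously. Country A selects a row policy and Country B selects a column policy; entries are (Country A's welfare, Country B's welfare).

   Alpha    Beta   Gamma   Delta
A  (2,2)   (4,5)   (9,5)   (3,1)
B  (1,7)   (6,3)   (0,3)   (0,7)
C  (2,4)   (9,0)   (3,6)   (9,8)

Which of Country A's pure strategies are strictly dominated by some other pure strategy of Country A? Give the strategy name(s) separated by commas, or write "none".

B

A is not dominated — it holds its own against B at Alpha (2>1); C at Alpha (2=2).
C strictly dominates B — Alpha: 2>1, Beta: 9>6, Gamma: 3>0, Delta: 9>0.
C is not dominated — it holds its own against A at Alpha (2=2); B at Alpha (2>1).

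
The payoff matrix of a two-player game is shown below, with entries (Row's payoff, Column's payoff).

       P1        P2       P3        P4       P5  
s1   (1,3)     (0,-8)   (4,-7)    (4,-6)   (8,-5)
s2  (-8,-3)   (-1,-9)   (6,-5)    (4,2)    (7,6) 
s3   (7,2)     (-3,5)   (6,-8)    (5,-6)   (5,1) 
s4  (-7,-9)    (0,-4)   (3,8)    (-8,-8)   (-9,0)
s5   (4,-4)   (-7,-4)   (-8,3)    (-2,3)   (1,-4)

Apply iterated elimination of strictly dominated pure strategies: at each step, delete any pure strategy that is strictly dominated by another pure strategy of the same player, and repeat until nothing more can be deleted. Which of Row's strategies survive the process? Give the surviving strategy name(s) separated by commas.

Row's strategy s5 is strictly dominated by s3 (P1: 7>4, P2: -3>-7, P3: 6>-8, P4: 5>-2, P5: 5>1) and is removed.
For Column, P5 strictly dominates P4 on the remaining rows (s1: -5>-6, s2: 6>2, s3: 1>-6, s4: 0>-8); eliminate P4.
Among the remaining strategies, none is strictly dominated by another pure strategy of the same player, so the elimination stops.
Surviving strategies — Row: {s1, s2, s3, s4}; Column: {P1, P2, P3, P5}.

s1, s2, s3, s4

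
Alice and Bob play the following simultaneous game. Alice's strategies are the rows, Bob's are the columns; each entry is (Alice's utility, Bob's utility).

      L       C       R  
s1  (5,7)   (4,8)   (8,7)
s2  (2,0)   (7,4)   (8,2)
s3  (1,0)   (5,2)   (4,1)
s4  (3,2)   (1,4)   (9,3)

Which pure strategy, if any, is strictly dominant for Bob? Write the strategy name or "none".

C vs L: s1: 8>7, s2: 4>0, s3: 2>0, s4: 4>2.
C vs R: s1: 8>7, s2: 4>2, s3: 2>1, s4: 4>3.
C strictly beats every other strategy against every opponent action, so it is strictly dominant.

C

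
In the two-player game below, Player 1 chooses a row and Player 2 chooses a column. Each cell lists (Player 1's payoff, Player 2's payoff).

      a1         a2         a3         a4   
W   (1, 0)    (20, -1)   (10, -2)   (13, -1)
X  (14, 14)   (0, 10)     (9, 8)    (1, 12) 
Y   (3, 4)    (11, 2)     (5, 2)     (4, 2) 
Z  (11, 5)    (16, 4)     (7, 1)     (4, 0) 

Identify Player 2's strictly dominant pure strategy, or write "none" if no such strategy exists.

a1 vs a2: W: 0>-1, X: 14>10, Y: 4>2, Z: 5>4.
a1 vs a3: W: 0>-2, X: 14>8, Y: 4>2, Z: 5>1.
a1 vs a4: W: 0>-1, X: 14>12, Y: 4>2, Z: 5>0.
a1 strictly beats every other strategy against every opponent action, so it is strictly dominant.

a1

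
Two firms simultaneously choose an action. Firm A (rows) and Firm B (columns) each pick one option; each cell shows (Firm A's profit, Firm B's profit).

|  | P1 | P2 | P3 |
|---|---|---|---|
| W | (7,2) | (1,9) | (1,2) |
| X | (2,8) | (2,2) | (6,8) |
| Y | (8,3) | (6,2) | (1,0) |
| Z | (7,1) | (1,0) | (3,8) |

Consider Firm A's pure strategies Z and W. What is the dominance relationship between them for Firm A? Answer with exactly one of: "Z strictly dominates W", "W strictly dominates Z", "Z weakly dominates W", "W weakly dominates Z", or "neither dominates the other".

Z weakly dominates W

Compare Z to W across each opponent action: P1: 7=7, P2: 1=1, P3: 3>1.
Z is at least as good everywhere and strictly better somewhere (tied only at P1, P2), so Z weakly but not strictly dominates W.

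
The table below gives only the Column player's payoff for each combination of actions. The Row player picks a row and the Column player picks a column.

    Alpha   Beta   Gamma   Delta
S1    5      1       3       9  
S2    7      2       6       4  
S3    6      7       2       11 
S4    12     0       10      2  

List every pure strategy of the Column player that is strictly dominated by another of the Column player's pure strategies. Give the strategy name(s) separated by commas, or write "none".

Beta, Gamma

Alpha: no other strategy beats it everywhere (Beta at S1 (5>1); Gamma at S1 (5>3); Delta at S2 (7>4)).
Beta is strictly dominated by Delta (S1: 9>1, S2: 4>2, S3: 11>7, S4: 2>0).
Alpha strictly dominates Gamma — S1: 5>3, S2: 7>6, S3: 6>2, S4: 12>10.
Delta: no other strategy beats it everywhere (Alpha at S1 (9>5); Beta at S1 (9>1); Gamma at S1 (9>3)).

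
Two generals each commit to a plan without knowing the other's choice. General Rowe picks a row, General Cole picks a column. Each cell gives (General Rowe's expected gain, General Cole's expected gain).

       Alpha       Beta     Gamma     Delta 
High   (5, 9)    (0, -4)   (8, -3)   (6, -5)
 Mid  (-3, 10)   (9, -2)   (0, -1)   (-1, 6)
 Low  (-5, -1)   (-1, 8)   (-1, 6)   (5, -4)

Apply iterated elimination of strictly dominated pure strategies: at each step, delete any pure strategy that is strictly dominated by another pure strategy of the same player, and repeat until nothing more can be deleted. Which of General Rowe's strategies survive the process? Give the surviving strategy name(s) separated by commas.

For General Rowe, High strictly dominates Low on the remaining columns (Alpha: 5>-5, Beta: 0>-1, Gamma: 8>-1, Delta: 6>5); eliminate Low.
Column Beta is eliminated: Alpha beats it against every remaining row (High: 9>-4, Mid: 10>-2).
Row Mid is eliminated: High beats it against every remaining column (Alpha: 5>-3, Gamma: 8>0, Delta: 6>-1).
Column Gamma is eliminated: Alpha beats it against every remaining row (High: 9>-3).
For General Cole, Alpha strictly dominates Delta on the remaining rows (High: 9>-5); eliminate Delta.
Among the remaining strategies, none is strictly dominated by another pure strategy of the same player, so the elimination stops.
Surviving strategies — General Rowe: {High}; General Cole: {Alpha}.

High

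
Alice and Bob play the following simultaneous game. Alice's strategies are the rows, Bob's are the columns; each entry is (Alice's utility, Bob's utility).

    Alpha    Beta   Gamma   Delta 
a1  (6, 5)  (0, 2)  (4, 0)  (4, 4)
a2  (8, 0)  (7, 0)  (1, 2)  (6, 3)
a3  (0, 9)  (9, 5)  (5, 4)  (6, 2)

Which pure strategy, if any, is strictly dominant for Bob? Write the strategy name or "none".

Alpha fails to dominate Beta at a2 (0=0).
Beta fails to dominate Alpha at a1 (2<5).
Gamma fails to dominate Alpha at a1 (0<5).
Delta fails to dominate Alpha at a1 (4<5).
No single strategy dominates all the others.

none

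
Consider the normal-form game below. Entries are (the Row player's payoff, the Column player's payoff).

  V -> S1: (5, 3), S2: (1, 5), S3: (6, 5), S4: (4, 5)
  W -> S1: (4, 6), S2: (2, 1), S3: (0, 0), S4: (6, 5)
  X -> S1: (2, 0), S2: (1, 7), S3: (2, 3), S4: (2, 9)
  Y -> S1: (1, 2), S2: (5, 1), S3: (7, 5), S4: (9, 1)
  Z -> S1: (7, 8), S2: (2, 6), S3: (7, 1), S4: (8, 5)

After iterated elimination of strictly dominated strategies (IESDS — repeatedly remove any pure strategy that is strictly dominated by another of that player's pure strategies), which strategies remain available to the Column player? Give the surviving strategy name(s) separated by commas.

S1, S3

Row V is eliminated: Z beats it against every remaining column (S1: 7>5, S2: 2>1, S3: 7>6, S4: 8>4).
The Row player's strategy X is strictly dominated by Z (S1: 7>2, S2: 2>1, S3: 7>2, S4: 8>2) and is removed.
The Column player's strategy S2 is strictly dominated by S1 (W: 6>1, Y: 2>1, Z: 8>6) and is removed.
Row W is eliminated: Z beats it against every remaining column (S1: 7>4, S3: 7>0, S4: 8>6).
For the Column player, S1 strictly dominates S4 on the remaining rows (Y: 2>1, Z: 8>5); eliminate S4.
Among the remaining strategies, none is strictly dominated by another pure strategy of the same player, so the elimination stops.
Surviving strategies — the Row player: {Y, Z}; the Column player: {S1, S3}.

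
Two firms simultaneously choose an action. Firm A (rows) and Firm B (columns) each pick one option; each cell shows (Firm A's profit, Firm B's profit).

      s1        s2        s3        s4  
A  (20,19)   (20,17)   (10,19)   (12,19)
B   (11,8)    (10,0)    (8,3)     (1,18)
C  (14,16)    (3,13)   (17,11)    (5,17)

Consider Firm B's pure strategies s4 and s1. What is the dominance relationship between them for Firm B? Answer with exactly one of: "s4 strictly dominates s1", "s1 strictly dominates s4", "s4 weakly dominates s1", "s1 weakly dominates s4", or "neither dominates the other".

s4 weakly dominates s1

s4's payoffs vs s1's, by Firm A's action — A: 19=19, B: 18>8, C: 17>16.
s4 is at least as good everywhere and strictly better somewhere (tied only at A), so s4 weakly but not strictly dominates s1.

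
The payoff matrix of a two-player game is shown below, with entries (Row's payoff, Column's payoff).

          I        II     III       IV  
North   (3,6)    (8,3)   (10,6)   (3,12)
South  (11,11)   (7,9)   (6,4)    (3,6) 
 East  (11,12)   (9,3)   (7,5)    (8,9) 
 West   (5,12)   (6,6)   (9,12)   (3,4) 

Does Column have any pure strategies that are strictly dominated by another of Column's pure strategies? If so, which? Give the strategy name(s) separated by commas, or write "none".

II

I is not dominated — it holds its own against II at North (6>3); III at North (6=6); IV at South (11>6).
II: dominated, since I does at least as well everywhere (North: 6>3, South: 11>9, East: 12>3, West: 12>6).
III is not dominated — it holds its own against I at North (6=6); II at North (6>3); IV at West (12>4).
Nothing dominates IV: I at North (12>6); II at North (12>3); III at North (12>6).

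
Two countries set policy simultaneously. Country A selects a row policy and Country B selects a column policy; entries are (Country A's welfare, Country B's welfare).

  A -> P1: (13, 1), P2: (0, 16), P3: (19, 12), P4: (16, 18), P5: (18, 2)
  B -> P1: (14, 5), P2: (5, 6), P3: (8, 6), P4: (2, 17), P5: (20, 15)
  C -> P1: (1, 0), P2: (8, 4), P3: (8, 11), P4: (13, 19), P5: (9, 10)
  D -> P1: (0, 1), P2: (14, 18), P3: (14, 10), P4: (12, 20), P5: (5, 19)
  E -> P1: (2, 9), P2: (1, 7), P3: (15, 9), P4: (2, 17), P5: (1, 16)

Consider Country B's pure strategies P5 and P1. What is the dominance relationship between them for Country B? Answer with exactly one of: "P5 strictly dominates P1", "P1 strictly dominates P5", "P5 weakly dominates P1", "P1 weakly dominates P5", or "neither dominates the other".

P5's payoffs vs P1's, by Country A's action — A: 2>1, B: 15>5, C: 10>0, D: 19>1, E: 16>9.
Every comparison favours P5, so P5 strictly dominates P1.

P5 strictly dominates P1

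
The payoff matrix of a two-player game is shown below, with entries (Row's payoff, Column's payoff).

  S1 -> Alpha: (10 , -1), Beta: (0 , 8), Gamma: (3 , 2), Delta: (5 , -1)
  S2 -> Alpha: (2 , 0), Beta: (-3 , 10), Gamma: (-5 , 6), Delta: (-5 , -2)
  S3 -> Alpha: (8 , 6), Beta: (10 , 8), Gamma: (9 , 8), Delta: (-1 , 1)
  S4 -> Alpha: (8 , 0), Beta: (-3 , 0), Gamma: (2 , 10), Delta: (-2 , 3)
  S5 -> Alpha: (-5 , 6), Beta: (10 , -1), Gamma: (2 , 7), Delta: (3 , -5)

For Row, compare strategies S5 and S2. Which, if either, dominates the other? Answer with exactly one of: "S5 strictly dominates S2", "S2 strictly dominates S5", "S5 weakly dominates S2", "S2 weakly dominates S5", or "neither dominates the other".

Compare S5 to S2 across each choice by Column: Alpha: -5<2, Beta: 10>-3, Gamma: 2>-5, Delta: 3>-5.
S5 does better at Beta, Gamma, Delta but worse at Alpha; neither strategy dominates the other.

neither dominates the other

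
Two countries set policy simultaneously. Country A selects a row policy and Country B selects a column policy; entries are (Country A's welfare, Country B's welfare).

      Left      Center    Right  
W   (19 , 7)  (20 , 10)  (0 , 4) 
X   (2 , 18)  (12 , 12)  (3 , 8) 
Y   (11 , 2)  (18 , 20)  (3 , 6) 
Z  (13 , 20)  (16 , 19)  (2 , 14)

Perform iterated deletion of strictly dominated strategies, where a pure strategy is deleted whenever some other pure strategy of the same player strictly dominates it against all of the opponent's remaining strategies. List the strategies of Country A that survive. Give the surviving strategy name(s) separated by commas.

For Country B, Center strictly dominates Right on the remaining rows (W: 10>4, X: 12>8, Y: 20>6, Z: 19>14); eliminate Right.
Country A's strategy X is strictly dominated by W (Left: 19>2, Center: 20>12) and is removed.
Row Y is eliminated: W beats it against every remaining column (Left: 19>11, Center: 20>18).
For Country A, W strictly dominates Z on the remaining columns (Left: 19>13, Center: 20>16); eliminate Z.
Column Left is eliminated: Center beats it against every remaining row (W: 10>7).
Among the remaining strategies, none is strictly dominated by another pure strategy of the same player, so the elimination stops.
Surviving strategies — Country A: {W}; Country B: {Center}.

W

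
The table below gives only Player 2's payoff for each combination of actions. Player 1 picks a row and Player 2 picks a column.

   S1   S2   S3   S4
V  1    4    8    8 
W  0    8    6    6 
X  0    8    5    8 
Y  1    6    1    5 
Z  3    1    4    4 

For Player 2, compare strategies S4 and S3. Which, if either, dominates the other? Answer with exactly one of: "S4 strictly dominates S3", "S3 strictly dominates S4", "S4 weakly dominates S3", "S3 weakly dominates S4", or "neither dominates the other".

S4 weakly dominates S3

S4's payoffs vs S3's, by Player 1's action — V: 8=8, W: 6=6, X: 8>5, Y: 5>1, Z: 4=4.
S4 is at least as good everywhere and strictly better somewhere (tied only at V, W, Z), so S4 weakly but not strictly dominates S3.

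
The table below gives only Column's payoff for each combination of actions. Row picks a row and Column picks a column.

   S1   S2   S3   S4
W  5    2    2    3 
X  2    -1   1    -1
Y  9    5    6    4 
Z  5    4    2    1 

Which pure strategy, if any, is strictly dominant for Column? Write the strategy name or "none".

S1 vs S2: W: 5>2, X: 2>-1, Y: 9>5, Z: 5>4.
S1 vs S3: W: 5>2, X: 2>1, Y: 9>6, Z: 5>2.
S1 vs S4: W: 5>3, X: 2>-1, Y: 9>4, Z: 5>1.
S1 strictly beats every other strategy against every opponent action, so it is strictly dominant.

S1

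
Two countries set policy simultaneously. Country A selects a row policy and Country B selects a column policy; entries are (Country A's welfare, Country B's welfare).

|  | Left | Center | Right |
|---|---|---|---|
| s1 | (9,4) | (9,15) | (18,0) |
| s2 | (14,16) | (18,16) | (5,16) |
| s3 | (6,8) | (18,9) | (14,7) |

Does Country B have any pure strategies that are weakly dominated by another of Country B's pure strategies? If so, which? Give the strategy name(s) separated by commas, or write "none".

Left is weakly dominated by Center (s1: 15>4, s2: 16=16, s3: 9>8).
Center: no other strategy beats it everywhere (Left at s1 (15>4); Right at s1 (15>0)).
Right: dominated, since Left does at least as well everywhere (s1: 4>0, s2: 16=16, s3: 8>7).

Left, Right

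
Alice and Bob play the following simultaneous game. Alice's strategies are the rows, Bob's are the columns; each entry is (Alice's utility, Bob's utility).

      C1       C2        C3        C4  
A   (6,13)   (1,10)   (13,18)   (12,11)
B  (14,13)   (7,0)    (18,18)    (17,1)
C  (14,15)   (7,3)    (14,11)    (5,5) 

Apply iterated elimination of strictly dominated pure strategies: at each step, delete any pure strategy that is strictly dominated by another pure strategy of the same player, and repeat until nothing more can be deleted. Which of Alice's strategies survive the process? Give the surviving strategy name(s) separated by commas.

Alice's strategy A is strictly dominated by B (C1: 14>6, C2: 7>1, C3: 18>13, C4: 17>12) and is removed.
Column C2 is eliminated: C1 beats it against every remaining row (B: 13>0, C: 15>3).
Bob's strategy C4 is strictly dominated by C1 (B: 13>1, C: 15>5) and is removed.
Among the remaining strategies, none is strictly dominated by another pure strategy of the same player, so the elimination stops.
Surviving strategies — Alice: {B, C}; Bob: {C1, C3}.

B, C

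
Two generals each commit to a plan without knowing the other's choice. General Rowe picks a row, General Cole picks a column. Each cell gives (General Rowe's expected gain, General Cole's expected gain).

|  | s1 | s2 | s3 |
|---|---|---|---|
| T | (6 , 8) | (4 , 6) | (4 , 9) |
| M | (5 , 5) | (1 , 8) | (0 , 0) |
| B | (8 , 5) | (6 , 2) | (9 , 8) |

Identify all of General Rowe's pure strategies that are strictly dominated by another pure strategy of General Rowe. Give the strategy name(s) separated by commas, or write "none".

T, M

T: dominated, since B does at least as well everywhere (s1: 8>6, s2: 6>4, s3: 9>4).
M is strictly dominated by T (s1: 6>5, s2: 4>1, s3: 4>0).
Nothing dominates B: T at s1 (8>6); M at s1 (8>5).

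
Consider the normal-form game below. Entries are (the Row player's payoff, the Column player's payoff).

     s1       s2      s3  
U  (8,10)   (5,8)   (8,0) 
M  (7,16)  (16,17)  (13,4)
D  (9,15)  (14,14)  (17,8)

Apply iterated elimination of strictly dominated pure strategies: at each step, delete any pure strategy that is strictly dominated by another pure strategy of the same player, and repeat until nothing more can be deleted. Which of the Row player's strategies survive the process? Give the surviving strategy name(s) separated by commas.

M, D

Row U is eliminated: D beats it against every remaining column (s1: 9>8, s2: 14>5, s3: 17>8).
For the Column player, s1 strictly dominates s3 on the remaining rows (M: 16>4, D: 15>8); eliminate s3.
Among the remaining strategies, none is strictly dominated by another pure strategy of the same player, so the elimination stops.
Surviving strategies — the Row player: {M, D}; the Column player: {s1, s2}.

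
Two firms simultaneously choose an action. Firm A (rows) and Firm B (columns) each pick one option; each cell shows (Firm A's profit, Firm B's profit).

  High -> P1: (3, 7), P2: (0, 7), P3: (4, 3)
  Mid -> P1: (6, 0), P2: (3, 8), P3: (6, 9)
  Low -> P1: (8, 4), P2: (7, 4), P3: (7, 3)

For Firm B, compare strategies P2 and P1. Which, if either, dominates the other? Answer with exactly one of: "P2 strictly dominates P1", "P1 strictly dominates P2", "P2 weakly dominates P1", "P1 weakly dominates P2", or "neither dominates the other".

P2 weakly dominates P1

Compare P2 to P1 across each opponent action: High: 7=7, Mid: 8>0, Low: 4=4.
P2 is at least as good everywhere and strictly better somewhere (tied only at High, Low), so P2 weakly but not strictly dominates P1.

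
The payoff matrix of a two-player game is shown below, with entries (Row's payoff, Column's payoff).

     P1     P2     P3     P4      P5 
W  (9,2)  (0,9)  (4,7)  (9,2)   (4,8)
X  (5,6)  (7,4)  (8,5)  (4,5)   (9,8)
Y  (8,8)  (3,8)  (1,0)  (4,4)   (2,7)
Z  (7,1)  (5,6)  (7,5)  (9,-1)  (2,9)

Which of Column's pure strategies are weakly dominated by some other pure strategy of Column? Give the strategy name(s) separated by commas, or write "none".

P3, P4

Nothing dominates P1: P2 at X (6>4); P3 at X (6>5); P4 at X (6>5); P5 at Y (8>7).
Nothing dominates P2: P1 at W (9>2); P3 at W (9>7); P4 at W (9>2); P5 at W (9>8).
P5 weakly dominates P3 — W: 8>7, X: 8>5, Y: 7>0, Z: 9>5.
P1 weakly dominates P4 — W: 2=2, X: 6>5, Y: 8>4, Z: 1>-1.
P5 is not dominated — it holds its own against P1 at W (8>2); P2 at X (8>4); P3 at W (8>7); P4 at W (8>2).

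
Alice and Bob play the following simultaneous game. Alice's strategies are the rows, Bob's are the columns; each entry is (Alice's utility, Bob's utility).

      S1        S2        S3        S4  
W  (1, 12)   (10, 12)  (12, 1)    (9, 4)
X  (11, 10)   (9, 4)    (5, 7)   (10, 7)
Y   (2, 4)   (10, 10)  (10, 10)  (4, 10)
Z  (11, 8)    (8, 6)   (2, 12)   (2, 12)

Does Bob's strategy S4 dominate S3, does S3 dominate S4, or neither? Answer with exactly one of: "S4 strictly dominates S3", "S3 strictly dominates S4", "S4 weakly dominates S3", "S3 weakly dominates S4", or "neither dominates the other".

Compare S4 to S3 across every action of Alice: W: 4>1, X: 7=7, Y: 10=10, Z: 12=12.
S4 is at least as good everywhere and strictly better somewhere (tied only at X, Y, Z), so S4 weakly but not strictly dominates S3.

S4 weakly dominates S3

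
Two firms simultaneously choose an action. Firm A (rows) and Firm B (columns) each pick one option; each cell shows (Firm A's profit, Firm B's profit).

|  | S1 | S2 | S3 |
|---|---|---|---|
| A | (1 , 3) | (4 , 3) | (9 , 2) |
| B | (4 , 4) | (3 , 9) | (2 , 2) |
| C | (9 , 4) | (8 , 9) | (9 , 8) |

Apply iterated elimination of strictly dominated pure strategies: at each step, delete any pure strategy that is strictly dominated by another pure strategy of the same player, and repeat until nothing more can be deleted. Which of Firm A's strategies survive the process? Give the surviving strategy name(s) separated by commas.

For Firm A, C strictly dominates B on the remaining columns (S1: 9>4, S2: 8>3, S3: 9>2); eliminate B.
Column S3 is eliminated: S2 beats it against every remaining row (A: 3>2, C: 9>8).
Row A is eliminated: C beats it against every remaining column (S1: 9>1, S2: 8>4).
For Firm B, S2 strictly dominates S1 on the remaining rows (C: 9>4); eliminate S1.
Among the remaining strategies, none is strictly dominated by another pure strategy of the same player, so the elimination stops.
Surviving strategies — Firm A: {C}; Firm B: {S2}.

C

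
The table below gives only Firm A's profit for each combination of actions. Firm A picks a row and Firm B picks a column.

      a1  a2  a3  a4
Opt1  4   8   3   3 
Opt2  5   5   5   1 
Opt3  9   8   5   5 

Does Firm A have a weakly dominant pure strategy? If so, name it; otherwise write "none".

Opt3 vs Opt1: a1: 9>4, a2: 8=8, a3: 5>3, a4: 5>3.
Opt3 vs Opt2: a1: 9>5, a2: 8>5, a3: 5=5, a4: 5>1.
Opt3 is at least as good as every other strategy against every opponent action, so it is weakly dominant.

Opt3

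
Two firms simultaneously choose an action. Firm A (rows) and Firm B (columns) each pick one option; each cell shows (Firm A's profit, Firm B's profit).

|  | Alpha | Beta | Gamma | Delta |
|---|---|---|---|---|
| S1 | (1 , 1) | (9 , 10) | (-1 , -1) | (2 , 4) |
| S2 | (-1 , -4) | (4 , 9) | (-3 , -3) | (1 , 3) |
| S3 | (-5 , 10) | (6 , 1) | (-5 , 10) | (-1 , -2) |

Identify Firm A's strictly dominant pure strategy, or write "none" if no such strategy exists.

S1 vs S2: Alpha: 1>-1, Beta: 9>4, Gamma: -1>-3, Delta: 2>1.
S1 vs S3: Alpha: 1>-5, Beta: 9>6, Gamma: -1>-5, Delta: 2>-1.
S1 strictly beats every other strategy against every opponent action, so it is strictly dominant.

S1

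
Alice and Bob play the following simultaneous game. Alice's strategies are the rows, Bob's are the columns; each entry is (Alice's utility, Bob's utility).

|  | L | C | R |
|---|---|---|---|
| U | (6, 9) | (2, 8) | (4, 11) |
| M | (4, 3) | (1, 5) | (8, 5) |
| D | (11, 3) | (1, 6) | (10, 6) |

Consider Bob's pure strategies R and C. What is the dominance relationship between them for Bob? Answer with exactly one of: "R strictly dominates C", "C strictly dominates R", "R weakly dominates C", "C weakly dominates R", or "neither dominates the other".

Compare R to C across each choice by Alice: U: 11>8, M: 5=5, D: 6=6.
R is at least as good everywhere and strictly better somewhere (tied only at M, D), so R weakly but not strictly dominates C.

R weakly dominates C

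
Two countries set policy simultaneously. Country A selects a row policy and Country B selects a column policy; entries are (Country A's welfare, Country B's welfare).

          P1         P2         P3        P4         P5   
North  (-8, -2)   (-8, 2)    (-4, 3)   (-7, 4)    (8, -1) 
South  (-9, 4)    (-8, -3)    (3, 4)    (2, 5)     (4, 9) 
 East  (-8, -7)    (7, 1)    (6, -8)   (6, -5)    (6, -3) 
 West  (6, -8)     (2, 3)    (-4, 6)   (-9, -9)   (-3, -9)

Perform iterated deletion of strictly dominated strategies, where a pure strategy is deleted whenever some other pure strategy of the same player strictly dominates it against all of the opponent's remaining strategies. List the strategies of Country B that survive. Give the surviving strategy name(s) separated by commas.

P2

Country A's strategy South is strictly dominated by East (P1: -8>-9, P2: 7>-8, P3: 6>3, P4: 6>2, P5: 6>4) and is removed.
For Country B, P2 strictly dominates P1 on the remaining rows (North: 2>-2, East: 1>-7, West: 3>-8); eliminate P1.
For Country A, East strictly dominates West on the remaining columns (P2: 7>2, P3: 6>-4, P4: 6>-9, P5: 6>-3); eliminate West.
Column P3 is eliminated: P4 beats it against every remaining row (North: 4>3, East: -5>-8).
For Country B, P2 strictly dominates P5 on the remaining rows (North: 2>-1, East: 1>-3); eliminate P5.
For Country A, East strictly dominates North on the remaining columns (P2: 7>-8, P4: 6>-7); eliminate North.
For Country B, P2 strictly dominates P4 on the remaining rows (East: 1>-5); eliminate P4.
Among the remaining strategies, none is strictly dominated by another pure strategy of the same player, so the elimination stops.
Surviving strategies — Country A: {East}; Country B: {P2}.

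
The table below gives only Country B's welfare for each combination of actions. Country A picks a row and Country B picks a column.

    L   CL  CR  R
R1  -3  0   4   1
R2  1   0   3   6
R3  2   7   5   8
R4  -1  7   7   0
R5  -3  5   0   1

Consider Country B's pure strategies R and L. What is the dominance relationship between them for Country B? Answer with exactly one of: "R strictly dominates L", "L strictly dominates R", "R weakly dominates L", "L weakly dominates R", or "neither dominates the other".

Compare R to L across every action of Country A: R1: 1>-3, R2: 6>1, R3: 8>2, R4: 0>-1, R5: 1>-3.
R gives a strictly higher payoff against every action of Country A, so R strictly dominates L.

R strictly dominates L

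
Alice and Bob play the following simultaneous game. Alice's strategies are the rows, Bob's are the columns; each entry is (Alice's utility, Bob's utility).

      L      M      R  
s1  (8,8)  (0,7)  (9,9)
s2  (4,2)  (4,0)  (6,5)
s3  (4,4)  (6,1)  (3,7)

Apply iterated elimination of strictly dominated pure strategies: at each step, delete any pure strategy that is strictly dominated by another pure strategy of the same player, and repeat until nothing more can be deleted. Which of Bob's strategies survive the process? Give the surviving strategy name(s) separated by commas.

For Bob, R strictly dominates L on the remaining rows (s1: 9>8, s2: 5>2, s3: 7>4); eliminate L.
For Bob, R strictly dominates M on the remaining rows (s1: 9>7, s2: 5>0, s3: 7>1); eliminate M.
Row s2 is eliminated: s1 beats it against every remaining column (R: 9>6).
Row s3 is eliminated: s1 beats it against every remaining column (R: 9>3).
Among the remaining strategies, none is strictly dominated by another pure strategy of the same player, so the elimination stops.
Surviving strategies — Alice: {s1}; Bob: {R}.

R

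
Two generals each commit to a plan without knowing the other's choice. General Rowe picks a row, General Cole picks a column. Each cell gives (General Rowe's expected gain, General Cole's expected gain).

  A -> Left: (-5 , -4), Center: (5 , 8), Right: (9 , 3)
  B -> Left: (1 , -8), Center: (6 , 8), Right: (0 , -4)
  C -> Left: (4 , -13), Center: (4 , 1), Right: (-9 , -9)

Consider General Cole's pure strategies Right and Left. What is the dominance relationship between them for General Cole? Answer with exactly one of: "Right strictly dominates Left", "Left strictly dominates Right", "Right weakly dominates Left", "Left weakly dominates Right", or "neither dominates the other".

Right strictly dominates Left

Compare Right to Left across every action of General Rowe: A: 3>-4, B: -4>-8, C: -9>-13.
Every comparison favours Right, so Right strictly dominates Left.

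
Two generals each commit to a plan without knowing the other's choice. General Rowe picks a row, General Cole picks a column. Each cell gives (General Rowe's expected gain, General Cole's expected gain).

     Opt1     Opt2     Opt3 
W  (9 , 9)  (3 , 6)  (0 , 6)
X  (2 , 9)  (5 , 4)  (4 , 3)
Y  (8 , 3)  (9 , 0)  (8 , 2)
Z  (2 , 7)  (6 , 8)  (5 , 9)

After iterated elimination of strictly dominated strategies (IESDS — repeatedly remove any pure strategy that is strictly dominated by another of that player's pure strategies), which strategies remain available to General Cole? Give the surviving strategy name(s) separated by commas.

Opt1

General Rowe's strategy X is strictly dominated by Y (Opt1: 8>2, Opt2: 9>5, Opt3: 8>4) and is removed.
Row Z is eliminated: Y beats it against every remaining column (Opt1: 8>2, Opt2: 9>6, Opt3: 8>5).
For General Cole, Opt1 strictly dominates Opt2 on the remaining rows (W: 9>6, Y: 3>0); eliminate Opt2.
General Cole's strategy Opt3 is strictly dominated by Opt1 (W: 9>6, Y: 3>2) and is removed.
For General Rowe, W strictly dominates Y on the remaining columns (Opt1: 9>8); eliminate Y.
Among the remaining strategies, none is strictly dominated by another pure strategy of the same player, so the elimination stops.
Surviving strategies — General Rowe: {W}; General Cole: {Opt1}.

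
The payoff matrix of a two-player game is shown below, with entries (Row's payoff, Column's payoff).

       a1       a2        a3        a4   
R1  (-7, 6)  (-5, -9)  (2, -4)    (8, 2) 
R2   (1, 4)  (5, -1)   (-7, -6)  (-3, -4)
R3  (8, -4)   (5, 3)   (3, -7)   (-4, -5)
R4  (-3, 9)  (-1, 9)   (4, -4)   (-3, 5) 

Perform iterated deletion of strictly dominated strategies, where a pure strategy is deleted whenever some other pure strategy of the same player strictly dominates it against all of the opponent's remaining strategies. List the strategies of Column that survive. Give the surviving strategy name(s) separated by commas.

a1, a2

Column's strategy a3 is strictly dominated by a1 (R1: 6>-4, R2: 4>-6, R3: -4>-7, R4: 9>-4) and is removed.
Column's strategy a4 is strictly dominated by a1 (R1: 6>2, R2: 4>-4, R3: -4>-5, R4: 9>5) and is removed.
Row R1 is eliminated: R2 beats it against every remaining column (a1: 1>-7, a2: 5>-5).
Row R4 is eliminated: R2 beats it against every remaining column (a1: 1>-3, a2: 5>-1).
Among the remaining strategies, none is strictly dominated by another pure strategy of the same player, so the elimination stops.
Surviving strategies — Row: {R2, R3}; Column: {a1, a2}.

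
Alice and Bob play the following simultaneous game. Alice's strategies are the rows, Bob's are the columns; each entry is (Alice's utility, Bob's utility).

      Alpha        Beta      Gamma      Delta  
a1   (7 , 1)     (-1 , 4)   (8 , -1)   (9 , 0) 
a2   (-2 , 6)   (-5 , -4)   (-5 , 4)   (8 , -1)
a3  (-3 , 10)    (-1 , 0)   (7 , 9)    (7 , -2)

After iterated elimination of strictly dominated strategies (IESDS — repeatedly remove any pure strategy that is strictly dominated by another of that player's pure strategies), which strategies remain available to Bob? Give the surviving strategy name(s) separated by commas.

For Alice, a1 strictly dominates a2 on the remaining columns (Alpha: 7>-2, Beta: -1>-5, Gamma: 8>-5, Delta: 9>8); eliminate a2.
Column Gamma is eliminated: Alpha beats it against every remaining row (a1: 1>-1, a3: 10>9).
Bob's strategy Delta is strictly dominated by Alpha (a1: 1>0, a3: 10>-2) and is removed.
Among the remaining strategies, none is strictly dominated by another pure strategy of the same player, so the elimination stops.
Surviving strategies — Alice: {a1, a3}; Bob: {Alpha, Beta}.

Alpha, Beta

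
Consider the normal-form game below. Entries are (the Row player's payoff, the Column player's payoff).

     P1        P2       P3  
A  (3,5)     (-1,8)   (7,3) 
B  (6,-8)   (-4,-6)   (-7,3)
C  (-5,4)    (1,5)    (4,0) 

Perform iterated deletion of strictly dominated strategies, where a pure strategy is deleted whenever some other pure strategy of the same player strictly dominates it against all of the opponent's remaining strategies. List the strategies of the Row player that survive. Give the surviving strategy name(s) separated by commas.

C

The Column player's strategy P1 is strictly dominated by P2 (A: 8>5, B: -6>-8, C: 5>4) and is removed.
Row B is eliminated: A beats it against every remaining column (P2: -1>-4, P3: 7>-7).
Column P3 is eliminated: P2 beats it against every remaining row (A: 8>3, C: 5>0).
The Row player's strategy A is strictly dominated by C (P2: 1>-1) and is removed.
Among the remaining strategies, none is strictly dominated by another pure strategy of the same player, so the elimination stops.
Surviving strategies — the Row player: {C}; the Column player: {P2}.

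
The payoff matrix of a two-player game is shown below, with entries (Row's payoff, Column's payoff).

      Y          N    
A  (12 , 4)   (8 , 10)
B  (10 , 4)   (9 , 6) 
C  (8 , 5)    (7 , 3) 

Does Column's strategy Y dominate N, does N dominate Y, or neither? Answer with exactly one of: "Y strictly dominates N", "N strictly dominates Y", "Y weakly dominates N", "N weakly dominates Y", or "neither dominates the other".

Compare Y to N across each choice by Row: A: 4<10, B: 4<6, C: 5>3.
Y does better at C but worse at A, B; neither strategy dominates the other.

neither dominates the other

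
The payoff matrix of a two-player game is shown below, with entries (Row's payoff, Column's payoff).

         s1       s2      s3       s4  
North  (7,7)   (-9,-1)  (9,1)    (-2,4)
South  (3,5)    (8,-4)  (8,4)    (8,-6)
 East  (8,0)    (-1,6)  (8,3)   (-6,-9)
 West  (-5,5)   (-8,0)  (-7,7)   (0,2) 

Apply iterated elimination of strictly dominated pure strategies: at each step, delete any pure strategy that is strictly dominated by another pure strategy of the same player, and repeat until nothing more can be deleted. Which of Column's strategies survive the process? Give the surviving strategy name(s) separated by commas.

s1, s2, s3

For Row, South strictly dominates West on the remaining columns (s1: 3>-5, s2: 8>-8, s3: 8>-7, s4: 8>0); eliminate West.
Column's strategy s4 is strictly dominated by s1 (North: 7>4, South: 5>-6, East: 0>-9) and is removed.
Among the remaining strategies, none is strictly dominated by another pure strategy of the same player, so the elimination stops.
Surviving strategies — Row: {North, South, East}; Column: {s1, s2, s3}.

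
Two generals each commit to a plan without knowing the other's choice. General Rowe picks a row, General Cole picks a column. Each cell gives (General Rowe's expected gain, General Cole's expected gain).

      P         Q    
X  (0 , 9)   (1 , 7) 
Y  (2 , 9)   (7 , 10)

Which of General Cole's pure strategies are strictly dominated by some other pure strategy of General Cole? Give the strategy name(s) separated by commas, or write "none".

none

P is not dominated — it holds its own against Q at X (9>7).
Q is not dominated — it holds its own against P at Y (10>9).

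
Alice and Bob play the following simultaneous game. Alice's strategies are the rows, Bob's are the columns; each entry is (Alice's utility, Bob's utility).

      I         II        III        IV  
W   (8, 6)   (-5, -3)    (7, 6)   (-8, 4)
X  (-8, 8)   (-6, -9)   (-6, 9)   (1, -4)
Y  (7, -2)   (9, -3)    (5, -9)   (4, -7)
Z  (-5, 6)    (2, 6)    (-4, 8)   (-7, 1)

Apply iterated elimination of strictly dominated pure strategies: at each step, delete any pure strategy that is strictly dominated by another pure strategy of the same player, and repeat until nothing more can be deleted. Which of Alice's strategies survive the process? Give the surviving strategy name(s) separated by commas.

W

For Alice, Y strictly dominates X on the remaining columns (I: 7>-8, II: 9>-6, III: 5>-6, IV: 4>1); eliminate X.
Alice's strategy Z is strictly dominated by Y (I: 7>-5, II: 9>2, III: 5>-4, IV: 4>-7) and is removed.
Column II is eliminated: I beats it against every remaining row (W: 6>-3, Y: -2>-3).
For Bob, I strictly dominates IV on the remaining rows (W: 6>4, Y: -2>-7); eliminate IV.
For Alice, W strictly dominates Y on the remaining columns (I: 8>7, III: 7>5); eliminate Y.
Among the remaining strategies, none is strictly dominated by another pure strategy of the same player, so the elimination stops.
Surviving strategies — Alice: {W}; Bob: {I, III}.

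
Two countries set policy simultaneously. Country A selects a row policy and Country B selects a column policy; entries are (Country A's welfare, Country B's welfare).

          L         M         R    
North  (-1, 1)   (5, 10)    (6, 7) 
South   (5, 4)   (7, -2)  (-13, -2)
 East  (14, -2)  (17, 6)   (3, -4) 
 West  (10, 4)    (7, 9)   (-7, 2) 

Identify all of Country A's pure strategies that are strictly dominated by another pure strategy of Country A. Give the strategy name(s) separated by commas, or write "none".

North is not dominated — it holds its own against South at R (6>-13); East at R (6>3); West at R (6>-7).
South is strictly dominated by East (L: 14>5, M: 17>7, R: 3>-13).
Nothing dominates East: North at L (14>-1); South at L (14>5); West at L (14>10).
West: dominated, since East does at least as well everywhere (L: 14>10, M: 17>7, R: 3>-7).

South, West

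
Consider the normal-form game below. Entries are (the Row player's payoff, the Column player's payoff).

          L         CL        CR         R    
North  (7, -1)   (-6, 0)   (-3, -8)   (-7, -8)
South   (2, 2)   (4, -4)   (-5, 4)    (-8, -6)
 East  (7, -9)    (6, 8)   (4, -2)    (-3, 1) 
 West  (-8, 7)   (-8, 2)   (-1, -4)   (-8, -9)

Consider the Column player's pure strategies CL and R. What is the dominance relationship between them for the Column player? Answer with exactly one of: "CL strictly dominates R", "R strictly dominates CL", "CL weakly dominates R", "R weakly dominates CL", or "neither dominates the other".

CL strictly dominates R

Compare CL to R across every action of the Row player: North: 0>-8, South: -4>-6, East: 8>1, West: 2>-9.
CL gives a strictly higher payoff against every action of the Row player, so CL strictly dominates R.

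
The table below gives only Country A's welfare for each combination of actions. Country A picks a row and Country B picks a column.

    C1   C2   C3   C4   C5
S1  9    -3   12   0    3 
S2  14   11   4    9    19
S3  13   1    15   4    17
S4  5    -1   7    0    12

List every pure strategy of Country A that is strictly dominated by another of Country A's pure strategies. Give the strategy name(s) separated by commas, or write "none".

S1, S4

S1: dominated, since S3 does at least as well everywhere (C1: 13>9, C2: 1>-3, C3: 15>12, C4: 4>0, C5: 17>3).
Nothing dominates S2: S1 at C1 (14>9); S3 at C1 (14>13); S4 at C1 (14>5).
S3: no other strategy beats it everywhere (S1 at C1 (13>9); S2 at C3 (15>4); S4 at C1 (13>5)).
S4: dominated, since S3 does at least as well everywhere (C1: 13>5, C2: 1>-1, C3: 15>7, C4: 4>0, C5: 17>12).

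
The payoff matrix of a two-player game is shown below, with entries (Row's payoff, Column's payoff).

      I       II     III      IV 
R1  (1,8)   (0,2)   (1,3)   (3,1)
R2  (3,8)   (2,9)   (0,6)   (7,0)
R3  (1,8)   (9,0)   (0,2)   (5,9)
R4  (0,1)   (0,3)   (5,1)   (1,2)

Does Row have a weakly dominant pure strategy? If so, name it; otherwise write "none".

none

R1 fails to dominate R2 at I (1<3).
R2 fails to dominate R1 at III (0<1).
R3 fails to dominate R1 at III (0<1).
R4 fails to dominate R1 at I (0<1).
No single strategy dominates all the others.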